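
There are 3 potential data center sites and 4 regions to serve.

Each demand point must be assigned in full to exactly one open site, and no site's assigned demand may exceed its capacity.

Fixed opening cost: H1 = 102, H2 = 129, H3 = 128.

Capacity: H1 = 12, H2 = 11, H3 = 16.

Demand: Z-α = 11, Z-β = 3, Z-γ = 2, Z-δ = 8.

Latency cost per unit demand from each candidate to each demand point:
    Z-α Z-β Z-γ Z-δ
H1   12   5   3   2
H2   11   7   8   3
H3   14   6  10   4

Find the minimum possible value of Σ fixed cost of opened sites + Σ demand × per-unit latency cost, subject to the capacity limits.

424

Open {H1, H3}; cheapest assignment that respects the capacities:
  H1 (cap 12, load 10): Z-γ, Z-δ — cost 2×3 + 8×2 = 22
  H3 (cap 16, load 14): Z-α, Z-β — cost 11×14 + 3×6 = 172
  Shipping 194, fixed 230 → total 424.
  Any other capacity-feasible assignment to {H1, H3} ships for at least 194.
Compare {H2, H3}: its best feasible assignment gives total 448.
Compare {H1, H2, H3}: its best feasible assignment gives total 520.
Every other set of open sites that can feasibly serve all demand totals ≥ 448 even under its best assignment. Minimum: 424.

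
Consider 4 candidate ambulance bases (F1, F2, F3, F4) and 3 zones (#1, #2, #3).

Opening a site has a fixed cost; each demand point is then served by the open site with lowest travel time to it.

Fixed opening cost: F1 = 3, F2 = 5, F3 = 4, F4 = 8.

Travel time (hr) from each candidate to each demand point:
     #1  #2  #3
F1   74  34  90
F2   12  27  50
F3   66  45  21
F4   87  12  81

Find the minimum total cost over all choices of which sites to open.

Open {F2, F3, F4}: assign each demand point to its cheapest open site.
  #1→F2 12, #2→F4 12, #3→F3 21
  travel time 45, fixed 17 → total 62.
Compare {F1, F2, F3, F4}: travel time 45 + fixed 20 = 65.
Compare {F2, F3}: travel time 60 + fixed 9 = 69.
Compare {F1, F2, F3}: travel time 60 + fixed 12 = 72.
All other subsets cost ≥ 65. Minimum total cost: 62.

62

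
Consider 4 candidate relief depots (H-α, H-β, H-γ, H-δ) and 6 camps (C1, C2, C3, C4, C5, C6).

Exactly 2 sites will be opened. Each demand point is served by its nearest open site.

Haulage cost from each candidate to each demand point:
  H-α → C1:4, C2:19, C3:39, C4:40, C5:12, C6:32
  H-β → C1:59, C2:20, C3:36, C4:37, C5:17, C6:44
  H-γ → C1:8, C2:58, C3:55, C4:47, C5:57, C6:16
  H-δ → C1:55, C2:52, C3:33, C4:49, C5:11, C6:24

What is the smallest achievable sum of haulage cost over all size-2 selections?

130

Open {H-α, H-γ}.
  C1→H-α 4, C2→H-α 19, C3→H-α 39, C4→H-α 40, C5→H-α 12, C6→H-γ 16  ⇒ total 130.
Compare {H-α, H-δ}: total 131.
Compare {H-β, H-γ}: total 134.
No size-2 selection does better; minimum is 130.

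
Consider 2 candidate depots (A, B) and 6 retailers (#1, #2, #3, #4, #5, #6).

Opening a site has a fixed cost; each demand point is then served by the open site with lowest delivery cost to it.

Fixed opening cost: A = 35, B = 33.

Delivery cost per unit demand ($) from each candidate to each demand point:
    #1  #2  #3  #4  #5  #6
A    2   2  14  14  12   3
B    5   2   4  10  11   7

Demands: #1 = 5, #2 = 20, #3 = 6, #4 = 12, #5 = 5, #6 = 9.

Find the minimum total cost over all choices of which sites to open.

Open {A, B}: assign each demand point to its cheapest open site.
  #1→A 5×2=10, #2→A 20×2=40, #3→B 6×4=24, #4→B 12×10=120, #5→B 5×11=55, #6→A 9×3=27
  delivery cost 276, fixed 68 → total 344.
Compare {B}: delivery cost 327 + fixed 33 = 360.
Compare {A}: delivery cost 389 + fixed 35 = 424.

344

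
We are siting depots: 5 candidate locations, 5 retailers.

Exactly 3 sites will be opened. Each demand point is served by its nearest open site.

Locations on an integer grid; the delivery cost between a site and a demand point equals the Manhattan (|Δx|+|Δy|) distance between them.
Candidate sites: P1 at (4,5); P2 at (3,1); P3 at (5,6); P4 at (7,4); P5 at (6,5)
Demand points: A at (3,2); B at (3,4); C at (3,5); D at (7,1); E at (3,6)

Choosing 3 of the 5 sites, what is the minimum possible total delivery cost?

9

Open {P1, P2, P4}.
  A→P2 1, B→P1 2, C→P1 1, D→P4 3, E→P1 2  ⇒ total 9.
Compare {P1, P2, P3}: total 10.
Compare {P1, P2, P5}: total 10.
No size-3 selection does better; minimum is 9.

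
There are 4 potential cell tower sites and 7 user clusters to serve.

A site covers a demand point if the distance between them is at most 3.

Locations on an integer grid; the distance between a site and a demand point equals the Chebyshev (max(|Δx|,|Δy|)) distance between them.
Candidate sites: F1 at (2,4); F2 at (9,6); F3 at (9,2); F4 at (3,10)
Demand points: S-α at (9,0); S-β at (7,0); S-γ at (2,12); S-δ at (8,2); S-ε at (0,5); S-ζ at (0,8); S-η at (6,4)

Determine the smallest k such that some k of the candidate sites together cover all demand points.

Coverage sets (demand points within 3 of each site):
  F1: {S-ε}
  F2: {S-η}
  F3: {S-α, S-β, S-δ, S-η}
  F4: {S-γ, S-ζ}
No 2 sites suffice: every size-2 union leaves at least one demand point uncovered.
But {F1, F3, F4} covers everything, so the minimum is 3.

3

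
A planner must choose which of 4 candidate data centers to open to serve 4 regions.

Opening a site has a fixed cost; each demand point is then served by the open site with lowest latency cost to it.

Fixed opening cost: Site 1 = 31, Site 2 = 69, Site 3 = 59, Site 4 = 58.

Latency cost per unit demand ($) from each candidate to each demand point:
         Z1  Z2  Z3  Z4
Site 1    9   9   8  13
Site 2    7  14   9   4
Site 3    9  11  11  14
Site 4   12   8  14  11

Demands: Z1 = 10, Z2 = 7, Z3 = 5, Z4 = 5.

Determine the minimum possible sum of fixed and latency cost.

Open {Site 1}: assign each demand point to its cheapest open site.
  Z1→Site 1 10×9=90, Z2→Site 1 7×9=63, Z3→Site 1 5×8=40, Z4→Site 1 5×13=65
  latency cost 258, fixed 31 → total 289.
Compare {Site 1, Site 2}: latency cost 193 + fixed 100 = 293.
Compare {Site 2}: latency cost 233 + fixed 69 = 302.
Compare {Site 2, Site 4}: latency cost 191 + fixed 127 = 318.
All other subsets cost ≥ 293. Minimum total cost: 289.

289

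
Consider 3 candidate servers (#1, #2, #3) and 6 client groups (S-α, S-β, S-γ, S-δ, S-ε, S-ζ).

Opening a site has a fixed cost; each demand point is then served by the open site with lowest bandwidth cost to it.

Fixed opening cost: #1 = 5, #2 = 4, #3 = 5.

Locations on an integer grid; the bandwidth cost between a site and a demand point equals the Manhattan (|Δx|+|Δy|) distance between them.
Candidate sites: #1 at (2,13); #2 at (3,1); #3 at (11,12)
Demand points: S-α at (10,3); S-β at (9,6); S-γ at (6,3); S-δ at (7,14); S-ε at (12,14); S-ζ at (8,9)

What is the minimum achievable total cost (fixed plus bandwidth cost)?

Open {#2, #3}: assign each demand point to its cheapest open site.
  S-α→#2 9, S-β→#3 8, S-γ→#2 5, S-δ→#3 6, S-ε→#3 3, S-ζ→#3 6
  bandwidth cost 37, fixed 9 → total 46.
Compare {#1, #2, #3}: bandwidth cost 37 + fixed 14 = 51.
Compare {#3}: bandwidth cost 47 + fixed 5 = 52.
Compare {#1, #3}: bandwidth cost 47 + fixed 10 = 57.
All other subsets cost ≥ 51. Minimum total cost: 46.

46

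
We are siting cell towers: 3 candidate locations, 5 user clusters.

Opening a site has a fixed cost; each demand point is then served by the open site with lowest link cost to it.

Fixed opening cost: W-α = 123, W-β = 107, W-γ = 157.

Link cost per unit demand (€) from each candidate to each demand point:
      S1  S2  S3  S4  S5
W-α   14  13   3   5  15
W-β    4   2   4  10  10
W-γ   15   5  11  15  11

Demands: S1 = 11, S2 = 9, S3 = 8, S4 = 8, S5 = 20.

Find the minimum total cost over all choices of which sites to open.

481

Open {W-β}: assign each demand point to its cheapest open site.
  S1→W-β 11×4=44, S2→W-β 9×2=18, S3→W-β 8×4=32, S4→W-β 8×10=80, S5→W-β 20×10=200
  link cost 374, fixed 107 → total 481.
Compare {W-α, W-β}: link cost 326 + fixed 230 = 556.
Compare {W-β, W-γ}: link cost 374 + fixed 264 = 638.
Compare {W-α, W-β, W-γ}: link cost 326 + fixed 387 = 713.
All other subsets cost ≥ 556. Minimum total cost: 481.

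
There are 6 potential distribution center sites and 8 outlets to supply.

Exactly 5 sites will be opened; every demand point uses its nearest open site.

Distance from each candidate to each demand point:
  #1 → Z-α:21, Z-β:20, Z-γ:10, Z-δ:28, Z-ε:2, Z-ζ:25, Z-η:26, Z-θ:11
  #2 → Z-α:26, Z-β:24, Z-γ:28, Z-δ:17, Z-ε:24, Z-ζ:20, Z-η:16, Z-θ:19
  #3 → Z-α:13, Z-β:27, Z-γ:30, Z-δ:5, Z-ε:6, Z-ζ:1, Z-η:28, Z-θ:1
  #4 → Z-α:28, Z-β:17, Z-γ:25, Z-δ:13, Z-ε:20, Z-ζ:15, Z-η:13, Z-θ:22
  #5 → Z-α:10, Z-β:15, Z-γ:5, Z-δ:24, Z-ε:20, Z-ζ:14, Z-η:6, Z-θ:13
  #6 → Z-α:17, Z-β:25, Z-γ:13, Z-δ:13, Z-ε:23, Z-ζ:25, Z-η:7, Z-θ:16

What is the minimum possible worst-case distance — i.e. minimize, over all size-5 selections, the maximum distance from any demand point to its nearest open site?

Open {#1, #2, #3, #4, #5}.
  Farthest demand point is Z-β at distance 15 (to #5); all others are ≤ 15.
With {#1, #2, #3, #5, #6} the worst case is 15.
With {#1, #2, #4, #5, #6} the worst case is 15.
No size-5 selection achieves below 15.

15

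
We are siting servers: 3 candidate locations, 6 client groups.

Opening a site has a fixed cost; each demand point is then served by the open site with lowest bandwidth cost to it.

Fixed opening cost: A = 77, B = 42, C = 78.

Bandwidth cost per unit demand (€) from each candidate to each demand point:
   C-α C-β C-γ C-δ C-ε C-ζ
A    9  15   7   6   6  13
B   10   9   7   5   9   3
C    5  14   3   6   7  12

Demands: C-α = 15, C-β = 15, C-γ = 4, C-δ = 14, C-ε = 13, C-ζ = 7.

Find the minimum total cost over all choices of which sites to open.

524

Open {B, C}: assign each demand point to its cheapest open site.
  C-α→C 15×5=75, C-β→B 15×9=135, C-γ→C 4×3=12, C-δ→B 14×5=70, C-ε→C 13×7=91, C-ζ→B 7×3=21
  bandwidth cost 404, fixed 120 → total 524.
Compare {B}: bandwidth cost 521 + fixed 42 = 563.
Compare {A, B}: bandwidth cost 467 + fixed 119 = 586.
Compare {A, B, C}: bandwidth cost 391 + fixed 197 = 588.
All other subsets cost ≥ 563. Minimum total cost: 524.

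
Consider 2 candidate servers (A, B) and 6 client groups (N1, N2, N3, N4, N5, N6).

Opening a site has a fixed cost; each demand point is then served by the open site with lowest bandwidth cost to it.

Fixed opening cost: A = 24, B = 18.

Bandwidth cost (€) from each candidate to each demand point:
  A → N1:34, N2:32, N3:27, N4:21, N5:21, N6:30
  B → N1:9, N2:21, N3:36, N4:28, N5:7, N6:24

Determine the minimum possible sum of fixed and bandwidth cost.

Open {B}: assign each demand point to its cheapest open site.
  N1→B 9, N2→B 21, N3→B 36, N4→B 28, N5→B 7, N6→B 24
  bandwidth cost 125, fixed 18 → total 143.
Compare {A, B}: bandwidth cost 109 + fixed 42 = 151.
Compare {A}: bandwidth cost 165 + fixed 24 = 189.

143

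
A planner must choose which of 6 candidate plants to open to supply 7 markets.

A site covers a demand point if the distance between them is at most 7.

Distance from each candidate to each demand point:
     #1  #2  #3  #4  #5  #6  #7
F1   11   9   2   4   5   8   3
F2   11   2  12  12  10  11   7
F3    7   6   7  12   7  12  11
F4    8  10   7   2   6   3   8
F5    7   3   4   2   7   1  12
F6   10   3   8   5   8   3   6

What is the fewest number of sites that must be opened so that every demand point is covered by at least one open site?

Coverage sets (demand points within 7 of each site):
  F1: {#3, #4, #5, #7}
  F2: {#2, #7}
  F3: {#1, #2, #3, #5}
  F4: {#3, #4, #5, #6}
  F5: {#1, #2, #3, #4, #5, #6}
  F6: {#2, #4, #6, #7}
No single site covers all 7 demand points.
But {F1, F5} covers everything, so the minimum is 2.

2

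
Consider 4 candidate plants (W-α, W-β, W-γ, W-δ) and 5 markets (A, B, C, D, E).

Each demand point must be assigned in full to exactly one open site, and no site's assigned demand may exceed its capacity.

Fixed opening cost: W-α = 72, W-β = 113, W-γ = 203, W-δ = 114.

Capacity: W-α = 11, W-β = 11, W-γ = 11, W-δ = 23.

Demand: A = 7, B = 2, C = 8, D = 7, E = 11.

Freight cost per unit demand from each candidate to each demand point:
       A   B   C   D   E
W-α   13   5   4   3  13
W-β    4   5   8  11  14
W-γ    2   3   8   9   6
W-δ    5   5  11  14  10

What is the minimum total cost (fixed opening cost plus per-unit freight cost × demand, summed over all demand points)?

Open {W-α, W-β, W-δ}; cheapest assignment that respects the capacities:
  W-α (cap 11, load 9): B, D — cost 2×5 + 7×3 = 31
  W-β (cap 11, load 8): C — cost 8×8 = 64
  W-δ (cap 23, load 18): A, E — cost 7×5 + 11×10 = 145
  Shipping 240, fixed 299 → total 539.
  Any other capacity-feasible assignment to {W-α, W-β, W-δ} ships for at least 240.
Compare {W-α, W-γ, W-δ}: its best feasible assignment gives total 609.
Compare {W-α, W-β, W-γ, W-δ}: its best feasible assignment gives total 698.
Every other set of open sites that can feasibly serve all demand totals ≥ 609 even under its best assignment. Minimum: 539.

539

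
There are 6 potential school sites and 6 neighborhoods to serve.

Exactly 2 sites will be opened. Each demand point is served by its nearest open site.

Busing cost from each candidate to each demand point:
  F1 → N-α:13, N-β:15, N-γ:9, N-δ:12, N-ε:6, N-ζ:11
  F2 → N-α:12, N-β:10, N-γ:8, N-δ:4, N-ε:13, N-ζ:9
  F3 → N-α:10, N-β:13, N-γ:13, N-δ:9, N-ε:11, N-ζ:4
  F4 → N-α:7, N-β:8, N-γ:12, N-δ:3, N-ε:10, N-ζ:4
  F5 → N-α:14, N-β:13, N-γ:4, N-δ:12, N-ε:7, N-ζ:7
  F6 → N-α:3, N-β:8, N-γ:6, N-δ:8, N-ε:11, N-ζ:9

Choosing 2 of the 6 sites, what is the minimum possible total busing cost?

33

Open {F4, F5}.
  N-α→F4 7, N-β→F4 8, N-γ→F5 4, N-δ→F4 3, N-ε→F5 7, N-ζ→F4 4  ⇒ total 33.
Compare {F4, F6}: total 34.
Compare {F1, F4}: total 37.
No size-2 selection does better; minimum is 33.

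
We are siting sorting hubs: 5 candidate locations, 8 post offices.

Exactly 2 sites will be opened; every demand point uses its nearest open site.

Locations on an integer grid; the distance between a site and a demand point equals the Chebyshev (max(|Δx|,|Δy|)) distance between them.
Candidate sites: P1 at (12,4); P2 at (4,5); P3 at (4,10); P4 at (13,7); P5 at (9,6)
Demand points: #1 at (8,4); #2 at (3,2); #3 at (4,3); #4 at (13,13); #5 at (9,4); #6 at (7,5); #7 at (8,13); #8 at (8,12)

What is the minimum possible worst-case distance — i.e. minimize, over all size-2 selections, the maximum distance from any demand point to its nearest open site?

6

Open {P2, P4}.
  Farthest demand point is #4 at distance 6 (to P4); all others are ≤ 6.
With {P4, P5} the worst case is 6.
With {P1, P5} the worst case is 7.
No size-2 selection achieves below 6.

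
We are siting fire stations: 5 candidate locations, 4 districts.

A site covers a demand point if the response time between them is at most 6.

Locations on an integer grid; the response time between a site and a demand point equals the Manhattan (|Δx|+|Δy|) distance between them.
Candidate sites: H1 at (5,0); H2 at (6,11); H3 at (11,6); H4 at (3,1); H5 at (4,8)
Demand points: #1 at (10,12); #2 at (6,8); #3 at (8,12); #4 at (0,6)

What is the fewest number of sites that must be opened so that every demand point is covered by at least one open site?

2

Coverage sets (demand points within 6 of each site):
  H1: {}
  H2: {#1, #2, #3}
  H3: {}
  H4: {}
  H5: {#2, #4}
No single site covers all 4 demand points.
But {H2, H5} covers everything, so the minimum is 2.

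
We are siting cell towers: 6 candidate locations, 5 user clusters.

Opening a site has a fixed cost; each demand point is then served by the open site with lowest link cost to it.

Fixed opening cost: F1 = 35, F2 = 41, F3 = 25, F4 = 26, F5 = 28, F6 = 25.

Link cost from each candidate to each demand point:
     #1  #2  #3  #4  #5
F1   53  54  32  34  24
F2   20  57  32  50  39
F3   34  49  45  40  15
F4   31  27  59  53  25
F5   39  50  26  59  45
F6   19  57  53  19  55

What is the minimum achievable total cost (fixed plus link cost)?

Open {F4, F6}: assign each demand point to its cheapest open site.
  #1→F6 19, #2→F4 27, #3→F6 53, #4→F6 19, #5→F4 25
  link cost 143, fixed 51 → total 194.
Compare {F4, F5, F6}: link cost 116 + fixed 79 = 195.
Compare {F3, F6}: link cost 147 + fixed 50 = 197.
Compare {F3, F4, F6}: link cost 125 + fixed 76 = 201.
All other subsets cost ≥ 195. Minimum total cost: 194.

194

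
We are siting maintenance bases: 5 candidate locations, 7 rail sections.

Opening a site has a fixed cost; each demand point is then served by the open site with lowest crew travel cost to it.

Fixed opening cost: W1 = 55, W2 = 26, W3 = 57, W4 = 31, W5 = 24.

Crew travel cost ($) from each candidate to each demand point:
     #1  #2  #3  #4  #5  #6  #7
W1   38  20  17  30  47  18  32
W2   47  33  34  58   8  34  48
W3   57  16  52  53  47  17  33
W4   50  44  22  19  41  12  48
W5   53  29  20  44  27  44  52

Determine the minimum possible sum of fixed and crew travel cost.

Open {W1, W2}: assign each demand point to its cheapest open site.
  #1→W1 38, #2→W1 20, #3→W1 17, #4→W1 30, #5→W2 8, #6→W1 18, #7→W1 32
  crew travel cost 163, fixed 81 → total 244.
Compare {W2, W4}: crew travel cost 189 + fixed 57 = 246.
Compare {W1}: crew travel cost 202 + fixed 55 = 257.
Compare {W1, W2, W4}: crew travel cost 146 + fixed 112 = 258.
All other subsets cost ≥ 246. Minimum total cost: 244.

244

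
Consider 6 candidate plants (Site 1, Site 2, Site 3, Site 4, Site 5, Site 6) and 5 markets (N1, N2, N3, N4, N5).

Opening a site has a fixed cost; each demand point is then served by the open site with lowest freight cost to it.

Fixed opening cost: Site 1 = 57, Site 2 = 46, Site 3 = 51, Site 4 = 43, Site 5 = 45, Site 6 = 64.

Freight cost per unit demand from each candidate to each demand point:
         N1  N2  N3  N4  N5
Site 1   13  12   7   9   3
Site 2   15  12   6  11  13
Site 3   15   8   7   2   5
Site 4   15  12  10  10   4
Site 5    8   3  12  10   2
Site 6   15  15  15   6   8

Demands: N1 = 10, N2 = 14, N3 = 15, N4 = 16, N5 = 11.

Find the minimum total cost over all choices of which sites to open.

377

Open {Site 3, Site 5}: assign each demand point to its cheapest open site.
  N1→Site 5 10×8=80, N2→Site 5 14×3=42, N3→Site 3 15×7=105, N4→Site 3 16×2=32, N5→Site 5 11×2=22
  freight cost 281, fixed 96 → total 377.
Compare {Site 2, Site 3, Site 5}: freight cost 266 + fixed 142 = 408.
Compare {Site 3, Site 4, Site 5}: freight cost 281 + fixed 139 = 420.
Compare {Site 1, Site 3, Site 5}: freight cost 281 + fixed 153 = 434.
All other subsets cost ≥ 408. Minimum total cost: 377.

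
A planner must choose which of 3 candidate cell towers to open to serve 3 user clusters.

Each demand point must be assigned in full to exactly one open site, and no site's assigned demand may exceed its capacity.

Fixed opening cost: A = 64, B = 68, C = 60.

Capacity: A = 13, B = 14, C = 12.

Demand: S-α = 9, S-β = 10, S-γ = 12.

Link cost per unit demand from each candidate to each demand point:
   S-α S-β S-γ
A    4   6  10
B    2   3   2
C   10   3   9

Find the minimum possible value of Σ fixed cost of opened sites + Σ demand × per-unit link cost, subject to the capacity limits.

282

Open {A, B, C}; cheapest assignment that respects the capacities:
  A (cap 13, load 9): S-α — cost 9×4 = 36
  B (cap 14, load 12): S-γ — cost 12×2 = 24
  C (cap 12, load 10): S-β — cost 10×3 = 30
  Shipping 90, fixed 192 → total 282.
  Any other capacity-feasible assignment to {A, B, C} ships for at least 90.
Total demand is 31 and no other set of sites has combined capacity ≥ 31, so {A, B, C} is the only feasible choice of open sites. Minimum: 282.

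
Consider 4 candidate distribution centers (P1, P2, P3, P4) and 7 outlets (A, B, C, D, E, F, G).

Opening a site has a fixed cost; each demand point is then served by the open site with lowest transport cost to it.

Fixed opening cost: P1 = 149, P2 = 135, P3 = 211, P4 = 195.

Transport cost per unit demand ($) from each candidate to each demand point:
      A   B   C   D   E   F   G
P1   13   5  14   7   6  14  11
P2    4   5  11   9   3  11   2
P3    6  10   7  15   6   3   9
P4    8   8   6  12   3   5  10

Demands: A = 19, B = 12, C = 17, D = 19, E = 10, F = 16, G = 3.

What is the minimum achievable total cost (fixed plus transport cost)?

841

Open {P2}: assign each demand point to its cheapest open site.
  A→P2 19×4=76, B→P2 12×5=60, C→P2 17×11=187, D→P2 19×9=171, E→P2 10×3=30, F→P2 16×11=176, G→P2 3×2=6
  transport cost 706, fixed 135 → total 841.
Compare {P2, P4}: transport cost 525 + fixed 330 = 855.
Compare {P2, P3}: transport cost 510 + fixed 346 = 856.
Compare {P4}: transport cost 718 + fixed 195 = 913.
All other subsets cost ≥ 855. Minimum total cost: 841.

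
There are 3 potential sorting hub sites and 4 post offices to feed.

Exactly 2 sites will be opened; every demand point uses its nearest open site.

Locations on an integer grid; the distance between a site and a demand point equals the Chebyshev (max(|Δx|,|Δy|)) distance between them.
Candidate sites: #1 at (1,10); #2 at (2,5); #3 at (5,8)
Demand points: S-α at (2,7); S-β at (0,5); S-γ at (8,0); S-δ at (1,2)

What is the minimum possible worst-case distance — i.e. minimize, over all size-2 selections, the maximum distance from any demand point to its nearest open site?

Open {#1, #2}.
  Farthest demand point is S-γ at distance 6 (to #2); all others are ≤ 6.
With {#2, #3} the worst case is 6.
With {#1, #3} the worst case is 8.
No size-2 selection achieves below 6.

6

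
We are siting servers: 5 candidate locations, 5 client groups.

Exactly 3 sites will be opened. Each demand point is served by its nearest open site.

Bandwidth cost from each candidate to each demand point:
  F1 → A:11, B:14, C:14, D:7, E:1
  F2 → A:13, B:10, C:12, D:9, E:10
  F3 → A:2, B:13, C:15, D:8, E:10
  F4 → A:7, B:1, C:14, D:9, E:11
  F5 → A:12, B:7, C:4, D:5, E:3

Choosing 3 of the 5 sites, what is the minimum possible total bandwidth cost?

15

Open {F3, F4, F5}.
  A→F3 2, B→F4 1, C→F5 4, D→F5 5, E→F5 3  ⇒ total 15.
Compare {F1, F4, F5}: total 18.
Compare {F1, F3, F5}: total 19.
No size-3 selection does better; minimum is 15.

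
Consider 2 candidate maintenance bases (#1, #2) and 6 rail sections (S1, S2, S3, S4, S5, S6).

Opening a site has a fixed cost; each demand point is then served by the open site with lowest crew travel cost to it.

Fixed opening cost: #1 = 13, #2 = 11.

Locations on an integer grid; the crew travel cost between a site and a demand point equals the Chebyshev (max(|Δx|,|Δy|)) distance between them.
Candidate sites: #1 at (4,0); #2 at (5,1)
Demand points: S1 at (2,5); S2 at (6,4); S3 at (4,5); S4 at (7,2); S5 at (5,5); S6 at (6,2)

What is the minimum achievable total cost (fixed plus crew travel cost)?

29

Open {#2}: assign each demand point to its cheapest open site.
  S1→#2 4, S2→#2 3, S3→#2 4, S4→#2 2, S5→#2 4, S6→#2 1
  crew travel cost 18, fixed 11 → total 29.
Compare {#1}: crew travel cost 24 + fixed 13 = 37.
Compare {#1, #2}: crew travel cost 18 + fixed 24 = 42.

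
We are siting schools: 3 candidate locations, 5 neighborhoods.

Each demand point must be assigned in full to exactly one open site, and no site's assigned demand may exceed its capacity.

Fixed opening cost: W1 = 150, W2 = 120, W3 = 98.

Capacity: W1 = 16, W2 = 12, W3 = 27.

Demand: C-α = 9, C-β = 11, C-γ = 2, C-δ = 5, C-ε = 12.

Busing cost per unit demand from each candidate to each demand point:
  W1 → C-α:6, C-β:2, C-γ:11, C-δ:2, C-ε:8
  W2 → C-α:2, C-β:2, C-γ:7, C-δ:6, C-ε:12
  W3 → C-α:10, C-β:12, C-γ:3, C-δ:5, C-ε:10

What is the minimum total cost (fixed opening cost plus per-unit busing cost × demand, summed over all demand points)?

496

Open {W1, W3}; cheapest assignment that respects the capacities:
  W1 (cap 16, load 16): C-β, C-δ — cost 11×2 + 5×2 = 32
  W3 (cap 27, load 23): C-α, C-γ, C-ε — cost 9×10 + 2×3 + 12×10 = 216
  Shipping 248, fixed 248 → total 496.
  Any other capacity-feasible assignment to {W1, W3} ships for at least 248.
Compare {W1, W2, W3}: its best feasible assignment gives total 544.
Compare {W2, W3}: its best feasible assignment gives total 615.
Every other set of open sites that can feasibly serve all demand totals ≥ 544 even under its best assignment. Minimum: 496.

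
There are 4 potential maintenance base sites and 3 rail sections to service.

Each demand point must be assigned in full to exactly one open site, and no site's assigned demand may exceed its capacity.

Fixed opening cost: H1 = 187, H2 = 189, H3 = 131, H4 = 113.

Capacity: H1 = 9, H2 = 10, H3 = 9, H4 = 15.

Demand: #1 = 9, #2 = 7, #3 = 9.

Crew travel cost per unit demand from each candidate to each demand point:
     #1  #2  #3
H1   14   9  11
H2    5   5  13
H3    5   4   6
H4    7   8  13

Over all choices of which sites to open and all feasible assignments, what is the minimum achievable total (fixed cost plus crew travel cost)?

585

Open {H2, H3, H4}; cheapest assignment that respects the capacities:
  H2 (cap 10, load 7): #2 — cost 7×5 = 35
  H3 (cap 9, load 9): #3 — cost 9×6 = 54
  H4 (cap 15, load 9): #1 — cost 9×7 = 63
  Shipping 152, fixed 433 → total 585.
  Any other capacity-feasible assignment to {H2, H3, H4} ships for at least 152.
Compare {H1, H3, H4}: its best feasible assignment gives total 611.
Compare {H1, H2, H3}: its best feasible assignment gives total 669.
Every other set of open sites that can feasibly serve all demand totals ≥ 611 even under its best assignment. Minimum: 585.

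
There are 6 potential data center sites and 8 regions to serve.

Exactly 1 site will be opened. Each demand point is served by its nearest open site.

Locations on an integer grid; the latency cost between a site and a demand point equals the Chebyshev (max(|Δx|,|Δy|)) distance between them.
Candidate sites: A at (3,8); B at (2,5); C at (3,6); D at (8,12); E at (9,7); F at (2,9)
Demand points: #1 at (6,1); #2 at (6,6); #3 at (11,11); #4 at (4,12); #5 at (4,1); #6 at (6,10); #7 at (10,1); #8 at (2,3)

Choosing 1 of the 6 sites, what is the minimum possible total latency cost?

Open {E}.
  #1→E 6, #2→E 3, #3→E 4, #4→E 5, #5→E 6, #6→E 3, #7→E 6, #8→E 7  ⇒ total 40.
Compare {C}: total 41.
Compare {B}: total 43.
No size-1 selection does better; minimum is 40.

40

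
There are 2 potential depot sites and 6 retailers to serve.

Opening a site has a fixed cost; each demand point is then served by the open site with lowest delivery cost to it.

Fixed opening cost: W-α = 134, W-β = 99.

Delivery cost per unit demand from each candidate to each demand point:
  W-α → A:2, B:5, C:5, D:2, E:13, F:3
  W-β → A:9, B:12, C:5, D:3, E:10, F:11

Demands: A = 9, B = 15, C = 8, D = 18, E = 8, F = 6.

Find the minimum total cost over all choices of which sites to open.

425

Open {W-α}: assign each demand point to its cheapest open site.
  A→W-α 9×2=18, B→W-α 15×5=75, C→W-α 8×5=40, D→W-α 18×2=36, E→W-α 8×13=104, F→W-α 6×3=18
  delivery cost 291, fixed 134 → total 425.
Compare {W-α, W-β}: delivery cost 267 + fixed 233 = 500.
Compare {W-β}: delivery cost 501 + fixed 99 = 600.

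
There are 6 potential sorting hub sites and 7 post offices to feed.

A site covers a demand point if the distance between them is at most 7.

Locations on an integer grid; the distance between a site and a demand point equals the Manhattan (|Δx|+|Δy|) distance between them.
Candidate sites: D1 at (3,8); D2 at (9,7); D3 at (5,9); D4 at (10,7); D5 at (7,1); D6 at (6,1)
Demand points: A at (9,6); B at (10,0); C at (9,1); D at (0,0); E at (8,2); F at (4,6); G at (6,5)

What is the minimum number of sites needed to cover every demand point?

2

Coverage sets (demand points within 7 of each site):
  D1: {F, G}
  D2: {A, C, E, F, G}
  D3: {A, F, G}
  D4: {A, B, C, E, F, G}
  D5: {A, B, C, E, G}
  D6: {B, C, D, E, F, G}
No single site covers all 7 demand points.
But {D2, D6} covers everything, so the minimum is 2.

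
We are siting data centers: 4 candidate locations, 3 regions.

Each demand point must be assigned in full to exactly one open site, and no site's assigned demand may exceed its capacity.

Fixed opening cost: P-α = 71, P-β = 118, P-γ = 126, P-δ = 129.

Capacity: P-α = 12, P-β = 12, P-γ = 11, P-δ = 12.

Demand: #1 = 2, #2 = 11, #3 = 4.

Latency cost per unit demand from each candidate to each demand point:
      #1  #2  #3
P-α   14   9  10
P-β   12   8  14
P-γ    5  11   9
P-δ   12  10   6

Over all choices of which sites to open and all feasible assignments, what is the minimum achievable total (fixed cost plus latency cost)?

Open {P-α, P-γ}; cheapest assignment that respects the capacities:
  P-α (cap 12, load 11): #2 — cost 11×9 = 99
  P-γ (cap 11, load 6): #1, #3 — cost 2×5 + 4×9 = 46
  Shipping 145, fixed 197 → total 342.
  Any other capacity-feasible assignment to {P-α, P-γ} ships for at least 145.
Compare {P-α, P-β}: its best feasible assignment gives total 345.
Compare {P-α, P-δ}: its best feasible assignment gives total 347.
Every other set of open sites that can feasibly serve all demand totals ≥ 345 even under its best assignment. Minimum: 342.

342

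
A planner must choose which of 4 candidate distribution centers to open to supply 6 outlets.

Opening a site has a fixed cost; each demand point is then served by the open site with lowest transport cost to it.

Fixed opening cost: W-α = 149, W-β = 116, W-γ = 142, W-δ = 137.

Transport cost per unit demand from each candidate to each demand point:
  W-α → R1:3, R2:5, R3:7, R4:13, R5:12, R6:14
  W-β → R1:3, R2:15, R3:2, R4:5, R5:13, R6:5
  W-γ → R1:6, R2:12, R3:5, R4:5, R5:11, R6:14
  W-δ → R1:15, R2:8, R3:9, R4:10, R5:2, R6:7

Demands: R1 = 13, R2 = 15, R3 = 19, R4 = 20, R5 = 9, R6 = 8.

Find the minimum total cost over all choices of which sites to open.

Open {W-β, W-δ}: assign each demand point to its cheapest open site.
  R1→W-β 13×3=39, R2→W-δ 15×8=120, R3→W-β 19×2=38, R4→W-β 20×5=100, R5→W-δ 9×2=18, R6→W-β 8×5=40
  transport cost 355, fixed 253 → total 608.
Compare {W-α, W-β}: transport cost 400 + fixed 265 = 665.
Compare {W-β}: transport cost 559 + fixed 116 = 675.
Compare {W-α, W-β, W-δ}: transport cost 310 + fixed 402 = 712.
All other subsets cost ≥ 665. Minimum total cost: 608.

608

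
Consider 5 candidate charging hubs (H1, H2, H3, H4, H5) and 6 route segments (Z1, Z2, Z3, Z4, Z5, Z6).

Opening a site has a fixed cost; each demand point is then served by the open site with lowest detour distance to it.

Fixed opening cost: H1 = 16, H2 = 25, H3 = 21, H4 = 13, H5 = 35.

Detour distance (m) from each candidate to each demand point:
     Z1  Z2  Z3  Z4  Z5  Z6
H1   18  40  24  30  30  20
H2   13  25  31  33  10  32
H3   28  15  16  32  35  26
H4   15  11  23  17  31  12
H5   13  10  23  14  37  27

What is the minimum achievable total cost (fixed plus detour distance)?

122

Open {H4}: assign each demand point to its cheapest open site.
  Z1→H4 15, Z2→H4 11, Z3→H4 23, Z4→H4 17, Z5→H4 31, Z6→H4 12
  detour distance 109, fixed 13 → total 122.
Compare {H2, H4}: detour distance 86 + fixed 38 = 124.
Compare {H3, H4}: detour distance 102 + fixed 34 = 136.
Compare {H1, H4}: detour distance 108 + fixed 29 = 137.
All other subsets cost ≥ 124. Minimum total cost: 122.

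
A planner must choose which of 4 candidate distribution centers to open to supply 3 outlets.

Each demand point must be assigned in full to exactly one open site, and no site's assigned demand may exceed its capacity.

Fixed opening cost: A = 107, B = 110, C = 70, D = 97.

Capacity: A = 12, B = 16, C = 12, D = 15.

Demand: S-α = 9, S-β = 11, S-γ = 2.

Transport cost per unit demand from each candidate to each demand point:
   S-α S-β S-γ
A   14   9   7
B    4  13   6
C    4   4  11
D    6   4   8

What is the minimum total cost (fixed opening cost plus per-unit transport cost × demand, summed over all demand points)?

263

Open {C, D}; cheapest assignment that respects the capacities:
  C (cap 12, load 9): S-α — cost 9×4 = 36
  D (cap 15, load 13): S-β, S-γ — cost 11×4 + 2×8 = 60
  Shipping 96, fixed 167 → total 263.
  Any other capacity-feasible assignment to {C, D} ships for at least 96.
Compare {B, C}: its best feasible assignment gives total 272.
Compare {B, D}: its best feasible assignment gives total 299.
Every other set of open sites that can feasibly serve all demand totals ≥ 272 even under its best assignment. Minimum: 263.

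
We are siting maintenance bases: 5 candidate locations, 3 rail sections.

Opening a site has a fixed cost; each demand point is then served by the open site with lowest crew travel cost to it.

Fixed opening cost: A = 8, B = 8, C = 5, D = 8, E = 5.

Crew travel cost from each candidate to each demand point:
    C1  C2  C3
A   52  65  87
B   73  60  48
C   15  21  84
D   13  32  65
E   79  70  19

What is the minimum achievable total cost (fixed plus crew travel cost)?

Open {C, E}: assign each demand point to its cheapest open site.
  C1→C 15, C2→C 21, C3→E 19
  crew travel cost 55, fixed 10 → total 65.
Compare {C, D, E}: crew travel cost 53 + fixed 18 = 71.
Compare {A, C, E}: crew travel cost 55 + fixed 18 = 73.
Compare {B, C, E}: crew travel cost 55 + fixed 18 = 73.
All other subsets cost ≥ 71. Minimum total cost: 65.

65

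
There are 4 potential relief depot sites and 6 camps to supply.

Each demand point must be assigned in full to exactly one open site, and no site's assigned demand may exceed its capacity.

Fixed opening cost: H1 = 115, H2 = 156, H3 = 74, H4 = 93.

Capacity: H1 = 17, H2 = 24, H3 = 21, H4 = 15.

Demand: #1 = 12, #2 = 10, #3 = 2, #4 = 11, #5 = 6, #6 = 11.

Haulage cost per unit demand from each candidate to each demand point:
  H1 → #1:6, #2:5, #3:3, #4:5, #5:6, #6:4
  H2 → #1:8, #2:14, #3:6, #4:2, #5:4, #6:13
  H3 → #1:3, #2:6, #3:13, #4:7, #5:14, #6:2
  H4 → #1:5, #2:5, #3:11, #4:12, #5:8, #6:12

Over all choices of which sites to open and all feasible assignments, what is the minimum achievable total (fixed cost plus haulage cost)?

523

Open {H2, H3, H4}; cheapest assignment that respects the capacities:
  H2 (cap 24, load 19): #3, #4, #5 — cost 2×6 + 11×2 + 6×4 = 58
  H3 (cap 21, load 21): #2, #6 — cost 10×6 + 11×2 = 82
  H4 (cap 15, load 12): #1 — cost 12×5 = 60
  Shipping 200, fixed 323 → total 523.
  Any other capacity-feasible assignment to {H2, H3, H4} ships for at least 200.
Compare {H1, H3, H4}: its best feasible assignment gives total 537.
Compare {H1, H2, H3}: its best feasible assignment gives total 551.
Every other set of open sites that can feasibly serve all demand totals ≥ 537 even under its best assignment. Minimum: 523.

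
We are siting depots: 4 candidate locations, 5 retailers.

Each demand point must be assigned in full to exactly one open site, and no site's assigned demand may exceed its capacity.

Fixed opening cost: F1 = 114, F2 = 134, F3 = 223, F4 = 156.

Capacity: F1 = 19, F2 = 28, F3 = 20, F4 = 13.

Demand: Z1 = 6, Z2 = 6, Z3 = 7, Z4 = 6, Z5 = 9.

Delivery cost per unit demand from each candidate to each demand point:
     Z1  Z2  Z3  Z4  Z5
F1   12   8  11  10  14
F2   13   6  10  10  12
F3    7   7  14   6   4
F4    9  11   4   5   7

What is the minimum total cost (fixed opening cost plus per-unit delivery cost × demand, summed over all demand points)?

Open {F2, F4}; cheapest assignment that respects the capacities:
  F2 (cap 28, load 21): Z1, Z2, Z5 — cost 6×13 + 6×6 + 9×12 = 222
  F4 (cap 13, load 13): Z3, Z4 — cost 7×4 + 6×5 = 58
  Shipping 280, fixed 290 → total 570.
  Any other capacity-feasible assignment to {F2, F4} ships for at least 280.
Compare {F1, F2}: its best feasible assignment gives total 594.
Compare {F1, F3}: its best feasible assignment gives total 600.
Every other set of open sites that can feasibly serve all demand totals ≥ 594 even under its best assignment. Minimum: 570.

570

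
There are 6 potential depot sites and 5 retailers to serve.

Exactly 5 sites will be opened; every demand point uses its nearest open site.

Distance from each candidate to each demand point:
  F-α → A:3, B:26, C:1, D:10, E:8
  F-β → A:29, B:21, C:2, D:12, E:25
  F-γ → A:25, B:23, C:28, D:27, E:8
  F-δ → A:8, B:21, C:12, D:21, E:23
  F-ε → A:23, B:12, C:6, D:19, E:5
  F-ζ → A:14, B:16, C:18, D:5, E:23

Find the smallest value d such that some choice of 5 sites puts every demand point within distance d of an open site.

Open {F-α, F-β, F-γ, F-δ, F-ε}.
  Farthest demand point is B at distance 12 (to F-ε); all others are ≤ 12.
With {F-α, F-β, F-γ, F-ε, F-ζ} the worst case is 12.
With {F-α, F-β, F-δ, F-ε, F-ζ} the worst case is 12.
No size-5 selection achieves below 12.

12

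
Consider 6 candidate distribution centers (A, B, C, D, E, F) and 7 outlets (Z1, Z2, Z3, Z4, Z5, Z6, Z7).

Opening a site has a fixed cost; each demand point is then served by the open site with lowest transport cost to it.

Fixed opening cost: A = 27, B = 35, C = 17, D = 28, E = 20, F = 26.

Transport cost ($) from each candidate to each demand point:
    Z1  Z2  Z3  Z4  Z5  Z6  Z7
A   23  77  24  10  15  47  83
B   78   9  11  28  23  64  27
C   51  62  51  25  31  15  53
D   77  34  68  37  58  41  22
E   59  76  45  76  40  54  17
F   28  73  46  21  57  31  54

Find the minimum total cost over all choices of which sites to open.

189

Open {A, B, C}: assign each demand point to its cheapest open site.
  Z1→A 23, Z2→B 9, Z3→B 11, Z4→A 10, Z5→A 15, Z6→C 15, Z7→B 27
  transport cost 110, fixed 79 → total 189.
Compare {A, B, C, E}: transport cost 100 + fixed 99 = 199.
Compare {A, B}: transport cost 142 + fixed 62 = 204.
Compare {B, F}: transport cost 150 + fixed 61 = 211.
All other subsets cost ≥ 199. Minimum total cost: 189.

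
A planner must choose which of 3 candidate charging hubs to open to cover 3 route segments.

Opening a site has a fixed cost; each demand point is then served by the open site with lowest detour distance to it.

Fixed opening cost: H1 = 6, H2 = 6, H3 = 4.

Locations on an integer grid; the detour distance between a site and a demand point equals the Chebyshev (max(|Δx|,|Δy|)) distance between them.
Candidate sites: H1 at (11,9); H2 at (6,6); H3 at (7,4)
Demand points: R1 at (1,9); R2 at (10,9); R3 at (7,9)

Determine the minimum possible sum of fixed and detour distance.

Open {H2}: assign each demand point to its cheapest open site.
  R1→H2 5, R2→H2 4, R3→H2 3
  detour distance 12, fixed 6 → total 18.
Compare {H3}: detour distance 16 + fixed 4 = 20.
Compare {H1}: detour distance 15 + fixed 6 = 21.
Compare {H1, H2}: detour distance 9 + fixed 12 = 21.
All other subsets cost ≥ 20. Minimum total cost: 18.

18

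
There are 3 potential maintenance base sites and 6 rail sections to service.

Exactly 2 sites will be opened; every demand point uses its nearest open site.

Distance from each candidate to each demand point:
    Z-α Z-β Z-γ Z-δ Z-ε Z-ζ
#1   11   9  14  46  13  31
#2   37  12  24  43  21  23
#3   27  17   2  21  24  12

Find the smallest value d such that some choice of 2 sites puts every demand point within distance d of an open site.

21

Open {#1, #3}.
  Farthest demand point is Z-δ at distance 21 (to #3); all others are ≤ 21.
With {#2, #3} the worst case is 27.
With {#1, #2} the worst case is 43.
No size-2 selection achieves below 21.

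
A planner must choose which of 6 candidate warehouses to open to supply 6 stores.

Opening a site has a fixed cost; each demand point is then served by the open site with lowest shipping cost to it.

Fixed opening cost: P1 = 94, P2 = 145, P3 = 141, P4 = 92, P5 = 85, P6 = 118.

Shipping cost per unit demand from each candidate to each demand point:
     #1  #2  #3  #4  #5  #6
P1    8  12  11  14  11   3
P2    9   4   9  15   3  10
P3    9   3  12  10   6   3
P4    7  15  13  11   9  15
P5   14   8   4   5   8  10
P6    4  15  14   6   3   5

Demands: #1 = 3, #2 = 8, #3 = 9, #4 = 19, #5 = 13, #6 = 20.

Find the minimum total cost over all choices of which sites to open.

Open {P3, P5}: assign each demand point to its cheapest open site.
  #1→P3 3×9=27, #2→P3 8×3=24, #3→P5 9×4=36, #4→P5 19×5=95, #5→P3 13×6=78, #6→P3 20×3=60
  shipping cost 320, fixed 226 → total 546.
Compare {P5, P6}: shipping cost 346 + fixed 203 = 549.
Compare {P1, P5}: shipping cost 383 + fixed 179 = 562.
Compare {P1, P5, P6}: shipping cost 306 + fixed 297 = 603.
All other subsets cost ≥ 549. Minimum total cost: 546.

546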